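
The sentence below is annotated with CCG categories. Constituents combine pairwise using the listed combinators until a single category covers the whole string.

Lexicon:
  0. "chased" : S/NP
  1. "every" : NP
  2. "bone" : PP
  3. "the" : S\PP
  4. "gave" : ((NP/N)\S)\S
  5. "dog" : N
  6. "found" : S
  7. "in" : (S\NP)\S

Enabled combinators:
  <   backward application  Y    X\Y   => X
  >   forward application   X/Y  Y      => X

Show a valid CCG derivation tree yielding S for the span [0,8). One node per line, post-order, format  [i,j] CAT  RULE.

[0,8] S   <
  [0,6] NP   >
    [0,5] NP/N   <
      [0,2] S   >
        [0,1] "chased" : S/NP
        [1,2] "every" : NP
      [2,5] (NP/N)\S   <
        [2,4] S   <
          [2,3] "bone" : PP
          [3,4] "the" : S\PP
        [4,5] "gave" : ((NP/N)\S)\S
    [5,6] "dog" : N
  [6,8] S\NP   <
    [6,7] "found" : S
    [7,8] "in" : (S\NP)\S

[0,1] S/NP  lex  "chased"
[1,2] NP  lex  "every"
[0,2] S  >  k=1
[2,3] PP  lex  "bone"
[3,4] S\PP  lex  "the"
[2,4] S  <  k=3
[4,5] ((NP/N)\S)\S  lex  "gave"
[2,5] (NP/N)\S  <  k=4
[0,5] NP/N  <  k=2
[5,6] N  lex  "dog"
[0,6] NP  >  k=5
[6,7] S  lex  "found"
[7,8] (S\NP)\S  lex  "in"
[6,8] S\NP  <  k=7
[0,8] S  <  k=6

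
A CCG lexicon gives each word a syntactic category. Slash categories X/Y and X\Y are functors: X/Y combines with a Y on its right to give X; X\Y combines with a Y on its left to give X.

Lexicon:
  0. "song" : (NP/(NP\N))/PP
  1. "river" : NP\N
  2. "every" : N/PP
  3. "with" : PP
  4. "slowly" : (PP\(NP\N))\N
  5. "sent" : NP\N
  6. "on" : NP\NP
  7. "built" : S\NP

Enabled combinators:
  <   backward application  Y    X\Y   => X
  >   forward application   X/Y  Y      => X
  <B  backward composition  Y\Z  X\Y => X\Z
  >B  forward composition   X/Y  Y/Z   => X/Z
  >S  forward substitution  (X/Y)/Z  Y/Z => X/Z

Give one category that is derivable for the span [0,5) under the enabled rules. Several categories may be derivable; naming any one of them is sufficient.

NP/(NP\N)

[0,8] S   <
  [0,6] NP   >
    [0,5] NP/(NP\N)   >
      [0,1] "song" : (NP/(NP\N))/PP
      [1,5] PP   <
        [1,2] "river" : NP\N
        [2,5] PP\(NP\N)   <
          [2,4] N   >
            [2,3] "every" : N/PP
            [3,4] "with" : PP
          [4,5] "slowly" : (PP\(NP\N))\N
    [5,6] "sent" : NP\N
  [6,8] S\NP   <B
    [6,7] "on" : NP\NP
    [7,8] "built" : S\NP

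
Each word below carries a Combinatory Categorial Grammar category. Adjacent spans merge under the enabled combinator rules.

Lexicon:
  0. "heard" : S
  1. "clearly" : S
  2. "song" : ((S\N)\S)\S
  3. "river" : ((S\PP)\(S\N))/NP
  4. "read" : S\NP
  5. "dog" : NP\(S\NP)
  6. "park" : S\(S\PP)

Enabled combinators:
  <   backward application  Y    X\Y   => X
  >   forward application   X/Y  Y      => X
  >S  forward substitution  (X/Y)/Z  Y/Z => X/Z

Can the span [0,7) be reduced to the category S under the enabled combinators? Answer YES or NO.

[0,7] S   <
  [0,6] S\PP   <
    [0,3] S\N   <
      [0,1] "heard" : S
      [1,3] (S\N)\S   <
        [1,2] "clearly" : S
        [2,3] "song" : ((S\N)\S)\S
    [3,6] (S\PP)\(S\N)   >
      [3,4] "river" : ((S\PP)\(S\N))/NP
      [4,6] NP   <
        [4,5] "read" : S\NP
        [5,6] "dog" : NP\(S\NP)
  [6,7] "park" : S\(S\PP)

YES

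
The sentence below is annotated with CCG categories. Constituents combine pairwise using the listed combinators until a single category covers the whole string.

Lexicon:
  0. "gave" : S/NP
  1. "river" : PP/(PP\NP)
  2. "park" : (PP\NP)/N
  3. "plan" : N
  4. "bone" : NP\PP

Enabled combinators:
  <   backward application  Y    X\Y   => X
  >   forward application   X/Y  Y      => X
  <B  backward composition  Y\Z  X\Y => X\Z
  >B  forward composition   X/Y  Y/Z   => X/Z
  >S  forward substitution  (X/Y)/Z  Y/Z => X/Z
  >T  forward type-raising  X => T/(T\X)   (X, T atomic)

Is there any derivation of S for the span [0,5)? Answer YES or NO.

YES

[0,5] S   >
  [0,1] "gave" : S/NP
  [1,5] NP   <
    [1,4] PP   >
      [1,2] "river" : PP/(PP\NP)
      [2,4] PP\NP   >
        [2,3] "park" : (PP\NP)/N
        [3,4] "plan" : N
    [4,5] "bone" : NP\PP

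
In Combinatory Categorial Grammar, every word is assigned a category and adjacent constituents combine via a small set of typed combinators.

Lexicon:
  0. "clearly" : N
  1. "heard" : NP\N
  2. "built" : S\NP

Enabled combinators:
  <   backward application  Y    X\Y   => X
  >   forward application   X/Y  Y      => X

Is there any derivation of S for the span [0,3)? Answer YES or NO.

[0,3] S   <
  [0,2] NP   <
    [0,1] "clearly" : N
    [1,2] "heard" : NP\N
  [2,3] "built" : S\NP

YES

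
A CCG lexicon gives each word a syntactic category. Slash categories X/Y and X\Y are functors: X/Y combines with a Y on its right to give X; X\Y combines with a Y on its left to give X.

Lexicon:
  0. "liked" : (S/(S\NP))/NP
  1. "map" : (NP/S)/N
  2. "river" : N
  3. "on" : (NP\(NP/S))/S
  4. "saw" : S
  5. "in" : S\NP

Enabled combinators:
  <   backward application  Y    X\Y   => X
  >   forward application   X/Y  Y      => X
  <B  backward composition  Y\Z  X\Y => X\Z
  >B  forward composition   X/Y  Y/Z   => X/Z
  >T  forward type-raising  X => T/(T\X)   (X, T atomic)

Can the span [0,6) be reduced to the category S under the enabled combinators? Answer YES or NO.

YES

[0,6] S   >
  [0,5] S/(S\NP)   >
    [0,1] "liked" : (S/(S\NP))/NP
    [1,5] NP   <
      [1,3] NP/S   >
        [1,2] "map" : (NP/S)/N
        [2,3] "river" : N
      [3,5] NP\(NP/S)   >
        [3,4] "on" : (NP\(NP/S))/S
        [4,5] "saw" : S
  [5,6] "in" : S\NP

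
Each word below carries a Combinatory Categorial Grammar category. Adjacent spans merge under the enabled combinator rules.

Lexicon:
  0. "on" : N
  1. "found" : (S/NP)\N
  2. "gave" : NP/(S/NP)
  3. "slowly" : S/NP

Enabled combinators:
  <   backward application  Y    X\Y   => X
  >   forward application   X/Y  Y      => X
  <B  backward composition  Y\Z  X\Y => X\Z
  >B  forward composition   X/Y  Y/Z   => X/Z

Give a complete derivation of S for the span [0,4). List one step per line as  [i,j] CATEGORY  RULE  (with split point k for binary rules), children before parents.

[0,4] S   >
  [0,2] S/NP   <
    [0,1] "on" : N
    [1,2] "found" : (S/NP)\N
  [2,4] NP   >
    [2,3] "gave" : NP/(S/NP)
    [3,4] "slowly" : S/NP

[0,1] N  lex  "on"
[1,2] (S/NP)\N  lex  "found"
[0,2] S/NP  <  k=1
[2,3] NP/(S/NP)  lex  "gave"
[3,4] S/NP  lex  "slowly"
[2,4] NP  >  k=3
[0,4] S  >  k=2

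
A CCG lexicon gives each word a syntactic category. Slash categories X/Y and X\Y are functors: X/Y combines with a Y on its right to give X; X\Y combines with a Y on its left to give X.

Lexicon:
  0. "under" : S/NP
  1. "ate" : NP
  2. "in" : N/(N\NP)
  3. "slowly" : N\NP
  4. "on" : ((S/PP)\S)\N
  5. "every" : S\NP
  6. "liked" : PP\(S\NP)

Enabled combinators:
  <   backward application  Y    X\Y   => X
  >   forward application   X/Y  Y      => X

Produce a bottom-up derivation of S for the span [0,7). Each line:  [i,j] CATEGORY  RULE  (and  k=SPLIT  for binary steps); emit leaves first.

[0,1] S/NP  lex  "under"
[1,2] NP  lex  "ate"
[0,2] S  >  k=1
[2,3] N/(N\NP)  lex  "in"
[3,4] N\NP  lex  "slowly"
[2,4] N  >  k=3
[4,5] ((S/PP)\S)\N  lex  "on"
[2,5] (S/PP)\S  <  k=4
[0,5] S/PP  <  k=2
[5,6] S\NP  lex  "every"
[6,7] PP\(S\NP)  lex  "liked"
[5,7] PP  <  k=6
[0,7] S  >  k=5

[0,7] S   >
  [0,5] S/PP   <
    [0,2] S   >
      [0,1] "under" : S/NP
      [1,2] "ate" : NP
    [2,5] (S/PP)\S   <
      [2,4] N   >
        [2,3] "in" : N/(N\NP)
        [3,4] "slowly" : N\NP
      [4,5] "on" : ((S/PP)\S)\N
  [5,7] PP   <
    [5,6] "every" : S\NP
    [6,7] "liked" : PP\(S\NP)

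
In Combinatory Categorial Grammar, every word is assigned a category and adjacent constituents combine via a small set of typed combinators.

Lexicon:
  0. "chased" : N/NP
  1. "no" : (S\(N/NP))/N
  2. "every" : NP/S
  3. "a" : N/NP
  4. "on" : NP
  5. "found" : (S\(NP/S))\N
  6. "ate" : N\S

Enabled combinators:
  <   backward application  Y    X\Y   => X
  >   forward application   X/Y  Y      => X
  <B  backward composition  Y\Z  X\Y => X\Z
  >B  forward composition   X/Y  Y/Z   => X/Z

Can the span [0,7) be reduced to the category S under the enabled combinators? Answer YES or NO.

YES

[0,7] S   <
  [0,1] "chased" : N/NP
  [1,7] S\(N/NP)   >
    [1,2] "no" : (S\(N/NP))/N
    [2,7] N   <
      [2,6] S   <
        [2,3] "every" : NP/S
        [3,6] S\(NP/S)   <
          [3,5] N   >
            [3,4] "a" : N/NP
            [4,5] "on" : NP
          [5,6] "found" : (S\(NP/S))\N
      [6,7] "ate" : N\S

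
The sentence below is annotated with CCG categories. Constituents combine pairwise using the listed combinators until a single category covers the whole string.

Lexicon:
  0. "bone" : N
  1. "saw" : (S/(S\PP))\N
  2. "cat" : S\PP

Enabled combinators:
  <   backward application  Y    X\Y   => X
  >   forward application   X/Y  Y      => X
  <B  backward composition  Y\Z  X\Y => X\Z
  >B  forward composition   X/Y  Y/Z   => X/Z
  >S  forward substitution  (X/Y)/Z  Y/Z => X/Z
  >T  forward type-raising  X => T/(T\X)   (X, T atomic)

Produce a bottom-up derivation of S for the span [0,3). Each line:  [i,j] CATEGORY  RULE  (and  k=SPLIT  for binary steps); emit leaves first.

[0,1] N  lex  "bone"
[1,2] (S/(S\PP))\N  lex  "saw"
[0,2] S/(S\PP)  <  k=1
[2,3] S\PP  lex  "cat"
[0,3] S  >  k=2

[0,3] S   >
  [0,2] S/(S\PP)   <
    [0,1] "bone" : N
    [1,2] "saw" : (S/(S\PP))\N
  [2,3] "cat" : S\PP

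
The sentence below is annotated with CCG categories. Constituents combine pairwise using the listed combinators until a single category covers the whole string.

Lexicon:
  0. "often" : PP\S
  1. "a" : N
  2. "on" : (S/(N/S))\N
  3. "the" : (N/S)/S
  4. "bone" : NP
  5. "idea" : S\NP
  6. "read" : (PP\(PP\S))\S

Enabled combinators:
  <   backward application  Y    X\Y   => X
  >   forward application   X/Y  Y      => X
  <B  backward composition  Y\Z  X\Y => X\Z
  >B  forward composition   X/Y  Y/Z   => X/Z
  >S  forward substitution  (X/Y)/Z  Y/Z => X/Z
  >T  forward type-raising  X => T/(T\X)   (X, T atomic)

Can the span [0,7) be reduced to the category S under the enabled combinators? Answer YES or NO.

PP\S N (S/(N/S))\N (N/S)/S NP S\NP (PP\(PP\S))\S
CKY chart[0,7] = {N/(N\PP), NP/(NP\PP), PP, PP/(PP\PP), S/(S\PP)}; S ∉ chart

NO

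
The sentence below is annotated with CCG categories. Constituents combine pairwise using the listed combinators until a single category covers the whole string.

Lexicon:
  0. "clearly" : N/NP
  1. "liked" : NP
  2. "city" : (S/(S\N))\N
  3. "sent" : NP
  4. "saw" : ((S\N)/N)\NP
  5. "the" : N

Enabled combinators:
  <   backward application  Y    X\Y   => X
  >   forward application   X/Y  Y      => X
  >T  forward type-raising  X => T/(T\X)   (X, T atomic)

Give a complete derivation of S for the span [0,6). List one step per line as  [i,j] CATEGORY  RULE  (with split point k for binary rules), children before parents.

[0,6] S   >
  [0,3] S/(S\N)   <
    [0,2] N   >
      [0,1] "clearly" : N/NP
      [1,2] "liked" : NP
    [2,3] "city" : (S/(S\N))\N
  [3,6] S\N   >
    [3,5] (S\N)/N   <
      [3,4] "sent" : NP
      [4,5] "saw" : ((S\N)/N)\NP
    [5,6] "the" : N

[0,1] N/NP  lex  "clearly"
[1,2] NP  lex  "liked"
[0,2] N  >  k=1
[2,3] (S/(S\N))\N  lex  "city"
[0,3] S/(S\N)  <  k=2
[3,4] NP  lex  "sent"
[4,5] ((S\N)/N)\NP  lex  "saw"
[3,5] (S\N)/N  <  k=4
[5,6] N  lex  "the"
[3,6] S\N  >  k=5
[0,6] S  >  k=3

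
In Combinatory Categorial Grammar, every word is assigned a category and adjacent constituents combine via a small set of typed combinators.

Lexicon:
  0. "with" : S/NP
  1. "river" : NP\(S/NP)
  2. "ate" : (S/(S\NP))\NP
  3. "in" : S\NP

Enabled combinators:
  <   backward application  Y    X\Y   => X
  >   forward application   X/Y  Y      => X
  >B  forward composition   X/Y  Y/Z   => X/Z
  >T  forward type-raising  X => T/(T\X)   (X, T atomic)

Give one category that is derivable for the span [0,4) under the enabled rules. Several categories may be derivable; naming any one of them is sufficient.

S

[0,4] S   >
  [0,3] S/(S\NP)   <
    [0,2] NP   <
      [0,1] "with" : S/NP
      [1,2] "river" : NP\(S/NP)
    [2,3] "ate" : (S/(S\NP))\NP
  [3,4] "in" : S\NP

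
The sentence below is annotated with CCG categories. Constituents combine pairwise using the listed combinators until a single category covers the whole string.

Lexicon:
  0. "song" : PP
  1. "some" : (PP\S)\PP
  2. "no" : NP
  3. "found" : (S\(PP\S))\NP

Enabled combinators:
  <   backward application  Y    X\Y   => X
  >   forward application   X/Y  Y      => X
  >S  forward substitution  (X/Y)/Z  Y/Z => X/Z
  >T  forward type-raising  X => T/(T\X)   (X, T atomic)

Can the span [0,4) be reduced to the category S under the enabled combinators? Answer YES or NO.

[0,4] S   <
  [0,2] PP\S   <
    [0,1] "song" : PP
    [1,2] "some" : (PP\S)\PP
  [2,4] S\(PP\S)   <
    [2,3] "no" : NP
    [3,4] "found" : (S\(PP\S))\NP

YES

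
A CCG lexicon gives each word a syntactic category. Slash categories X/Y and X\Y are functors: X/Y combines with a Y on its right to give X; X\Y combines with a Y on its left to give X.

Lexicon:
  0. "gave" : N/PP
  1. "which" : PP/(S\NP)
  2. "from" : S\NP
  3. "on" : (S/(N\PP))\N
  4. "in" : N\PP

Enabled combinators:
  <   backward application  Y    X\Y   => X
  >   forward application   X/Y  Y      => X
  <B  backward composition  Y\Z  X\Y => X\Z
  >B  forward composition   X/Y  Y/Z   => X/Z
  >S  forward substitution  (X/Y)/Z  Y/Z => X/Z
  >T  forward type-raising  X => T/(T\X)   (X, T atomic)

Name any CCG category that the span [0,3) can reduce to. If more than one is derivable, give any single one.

[0,5] S   >
  [0,4] S/(N\PP)   <
    [0,3] N   >
      [0,1] "gave" : N/PP
      [1,3] PP   >
        [1,2] "which" : PP/(S\NP)
        [2,3] "from" : S\NP
    [3,4] "on" : (S/(N\PP))\N
  [4,5] "in" : N\PP

N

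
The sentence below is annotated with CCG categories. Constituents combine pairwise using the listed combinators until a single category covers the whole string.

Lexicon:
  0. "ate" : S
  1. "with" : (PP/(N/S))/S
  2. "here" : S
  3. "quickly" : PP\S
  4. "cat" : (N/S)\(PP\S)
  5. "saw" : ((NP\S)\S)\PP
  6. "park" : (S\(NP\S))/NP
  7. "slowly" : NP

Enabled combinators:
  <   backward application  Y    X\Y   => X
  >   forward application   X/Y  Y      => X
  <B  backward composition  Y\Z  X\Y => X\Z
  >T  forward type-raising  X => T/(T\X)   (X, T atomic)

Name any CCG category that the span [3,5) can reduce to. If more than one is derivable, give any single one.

[0,8] S   <
  [0,6] NP\S   <
    [0,1] "ate" : S
    [1,6] (NP\S)\S   <
      [1,5] PP   >
        [1,3] PP/(N/S)   >
          [1,2] "with" : (PP/(N/S))/S
          [2,3] "here" : S
        [3,5] N/S   <
          [3,4] "quickly" : PP\S
          [4,5] "cat" : (N/S)\(PP\S)
      [5,6] "saw" : ((NP\S)\S)\PP
  [6,8] S\(NP\S)   >
    [6,7] "park" : (S\(NP\S))/NP
    [7,8] "slowly" : NP

N/S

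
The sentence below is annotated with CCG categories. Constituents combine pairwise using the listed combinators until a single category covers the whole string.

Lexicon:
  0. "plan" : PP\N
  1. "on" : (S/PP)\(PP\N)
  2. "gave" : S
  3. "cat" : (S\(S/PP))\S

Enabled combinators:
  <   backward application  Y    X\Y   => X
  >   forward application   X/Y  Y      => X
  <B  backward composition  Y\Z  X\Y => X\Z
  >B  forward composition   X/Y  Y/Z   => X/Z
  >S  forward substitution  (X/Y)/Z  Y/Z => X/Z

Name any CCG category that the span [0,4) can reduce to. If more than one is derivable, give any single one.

[0,4] S   <
  [0,2] S/PP   <
    [0,1] "plan" : PP\N
    [1,2] "on" : (S/PP)\(PP\N)
  [2,4] S\(S/PP)   <
    [2,3] "gave" : S
    [3,4] "cat" : (S\(S/PP))\S

S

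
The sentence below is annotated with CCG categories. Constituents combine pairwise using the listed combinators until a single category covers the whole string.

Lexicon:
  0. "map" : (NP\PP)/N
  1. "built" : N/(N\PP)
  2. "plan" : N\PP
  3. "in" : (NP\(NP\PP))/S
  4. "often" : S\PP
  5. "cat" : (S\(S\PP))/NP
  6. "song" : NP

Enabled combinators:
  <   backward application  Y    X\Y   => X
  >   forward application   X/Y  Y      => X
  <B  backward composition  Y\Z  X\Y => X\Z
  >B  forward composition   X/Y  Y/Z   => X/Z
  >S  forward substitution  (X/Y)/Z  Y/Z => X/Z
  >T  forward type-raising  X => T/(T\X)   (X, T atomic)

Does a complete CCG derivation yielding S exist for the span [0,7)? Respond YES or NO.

NO

(NP\PP)/N N/(N\PP) N\PP (NP\(NP\PP))/S S\PP (S\(S\PP))/NP NP
CKY chart[0,7] = {N/(N\NP), NP, NP/(NP\NP), PP/(PP\NP), S/(S\NP)}; S ∉ chart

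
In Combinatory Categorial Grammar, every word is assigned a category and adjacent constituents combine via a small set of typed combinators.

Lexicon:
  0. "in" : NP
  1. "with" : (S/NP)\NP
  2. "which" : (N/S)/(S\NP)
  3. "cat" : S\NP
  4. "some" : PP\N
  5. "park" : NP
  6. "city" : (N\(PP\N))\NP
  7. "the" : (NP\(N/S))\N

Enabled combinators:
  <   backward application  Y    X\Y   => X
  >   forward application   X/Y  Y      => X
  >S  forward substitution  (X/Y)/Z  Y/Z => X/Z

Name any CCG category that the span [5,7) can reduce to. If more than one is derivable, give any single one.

[0,8] S   >
  [0,2] S/NP   <
    [0,1] "in" : NP
    [1,2] "with" : (S/NP)\NP
  [2,8] NP   <
    [2,4] N/S   >
      [2,3] "which" : (N/S)/(S\NP)
      [3,4] "cat" : S\NP
    [4,8] NP\(N/S)   <
      [4,7] N   <
        [4,5] "some" : PP\N
        [5,7] N\(PP\N)   <
          [5,6] "park" : NP
          [6,7] "city" : (N\(PP\N))\NP
      [7,8] "the" : (NP\(N/S))\N

N\(PP\N)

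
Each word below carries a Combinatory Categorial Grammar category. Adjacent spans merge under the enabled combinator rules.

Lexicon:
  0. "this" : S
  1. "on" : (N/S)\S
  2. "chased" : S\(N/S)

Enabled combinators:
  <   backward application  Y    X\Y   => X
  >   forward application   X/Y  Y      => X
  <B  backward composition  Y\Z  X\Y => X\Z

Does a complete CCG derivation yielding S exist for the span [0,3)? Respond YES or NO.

YES

[0,3] S   <
  [0,2] N/S   <
    [0,1] "this" : S
    [1,2] "on" : (N/S)\S
  [2,3] "chased" : S\(N/S)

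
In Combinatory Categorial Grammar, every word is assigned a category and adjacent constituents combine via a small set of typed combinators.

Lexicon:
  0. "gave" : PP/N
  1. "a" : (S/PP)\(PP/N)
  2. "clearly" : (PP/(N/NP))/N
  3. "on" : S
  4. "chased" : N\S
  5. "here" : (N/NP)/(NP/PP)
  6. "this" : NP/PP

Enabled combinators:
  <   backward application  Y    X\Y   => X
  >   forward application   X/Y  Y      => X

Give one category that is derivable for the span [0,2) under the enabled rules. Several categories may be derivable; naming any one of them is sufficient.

[0,7] S   >
  [0,2] S/PP   <
    [0,1] "gave" : PP/N
    [1,2] "a" : (S/PP)\(PP/N)
  [2,7] PP   >
    [2,5] PP/(N/NP)   >
      [2,3] "clearly" : (PP/(N/NP))/N
      [3,5] N   <
        [3,4] "on" : S
        [4,5] "chased" : N\S
    [5,7] N/NP   >
      [5,6] "here" : (N/NP)/(NP/PP)
      [6,7] "this" : NP/PP

S/PP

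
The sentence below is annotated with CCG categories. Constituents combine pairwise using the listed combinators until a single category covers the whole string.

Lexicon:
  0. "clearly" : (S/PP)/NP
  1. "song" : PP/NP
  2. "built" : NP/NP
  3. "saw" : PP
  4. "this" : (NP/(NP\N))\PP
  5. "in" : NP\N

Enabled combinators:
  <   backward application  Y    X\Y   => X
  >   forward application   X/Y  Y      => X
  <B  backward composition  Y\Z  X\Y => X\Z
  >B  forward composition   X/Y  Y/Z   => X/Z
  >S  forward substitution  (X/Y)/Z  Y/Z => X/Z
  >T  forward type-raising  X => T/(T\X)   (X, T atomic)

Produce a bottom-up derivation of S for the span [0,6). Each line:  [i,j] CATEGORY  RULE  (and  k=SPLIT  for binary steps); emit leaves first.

[0,6] S   >
  [0,3] S/NP   >B
    [0,2] S/NP   >S
      [0,1] "clearly" : (S/PP)/NP
      [1,2] "song" : PP/NP
    [2,3] "built" : NP/NP
  [3,6] NP   >
    [3,5] NP/(NP\N)   <
      [3,4] "saw" : PP
      [4,5] "this" : (NP/(NP\N))\PP
    [5,6] "in" : NP\N

[0,1] (S/PP)/NP  lex  "clearly"
[1,2] PP/NP  lex  "song"
[0,2] S/NP  >S  k=1
[2,3] NP/NP  lex  "built"
[0,3] S/NP  >B  k=2
[3,4] PP  lex  "saw"
[4,5] (NP/(NP\N))\PP  lex  "this"
[3,5] NP/(NP\N)  <  k=4
[5,6] NP\N  lex  "in"
[3,6] NP  >  k=5
[0,6] S  >  k=3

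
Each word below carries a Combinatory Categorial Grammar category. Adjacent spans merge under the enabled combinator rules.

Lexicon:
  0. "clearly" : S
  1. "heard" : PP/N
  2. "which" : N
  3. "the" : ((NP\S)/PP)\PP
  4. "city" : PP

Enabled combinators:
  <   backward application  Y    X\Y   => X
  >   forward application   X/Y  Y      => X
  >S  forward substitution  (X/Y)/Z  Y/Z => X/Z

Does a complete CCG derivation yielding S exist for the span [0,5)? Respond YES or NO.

NO

S PP/N N ((NP\S)/PP)\PP PP
CKY chart[0,5] = {NP}; S ∉ chart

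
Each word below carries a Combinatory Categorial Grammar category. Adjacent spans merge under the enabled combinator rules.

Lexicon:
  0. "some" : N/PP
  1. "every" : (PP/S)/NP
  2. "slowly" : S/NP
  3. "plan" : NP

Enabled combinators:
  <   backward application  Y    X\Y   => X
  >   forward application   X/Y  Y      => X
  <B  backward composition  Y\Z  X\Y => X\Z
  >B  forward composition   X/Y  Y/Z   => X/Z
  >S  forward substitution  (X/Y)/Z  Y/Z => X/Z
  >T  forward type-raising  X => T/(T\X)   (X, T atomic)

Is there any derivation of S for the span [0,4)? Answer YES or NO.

NO

N/PP (PP/S)/NP S/NP NP
CKY chart[0,4] = {N, N/(NP\NP), N/(N\N), N/(PP\PP), NP/(NP\N), PP/(PP\N), S/(S\N)}; S ∉ chart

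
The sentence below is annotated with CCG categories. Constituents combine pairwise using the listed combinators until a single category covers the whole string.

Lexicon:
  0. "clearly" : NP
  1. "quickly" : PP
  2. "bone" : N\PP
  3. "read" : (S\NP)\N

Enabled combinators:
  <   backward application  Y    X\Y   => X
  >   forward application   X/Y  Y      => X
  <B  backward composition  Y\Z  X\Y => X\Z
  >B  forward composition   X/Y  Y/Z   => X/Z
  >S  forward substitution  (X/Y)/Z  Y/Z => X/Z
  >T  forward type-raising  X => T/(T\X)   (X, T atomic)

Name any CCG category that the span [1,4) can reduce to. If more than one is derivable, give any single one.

[0,4] S   <
  [0,1] "clearly" : NP
  [1,4] S\NP   <
    [1,3] N   >
      [1,2] N/(N\PP)   >T
        [1,2] "quickly" : PP
      [2,3] "bone" : N\PP
    [3,4] "read" : (S\NP)\N

S\NP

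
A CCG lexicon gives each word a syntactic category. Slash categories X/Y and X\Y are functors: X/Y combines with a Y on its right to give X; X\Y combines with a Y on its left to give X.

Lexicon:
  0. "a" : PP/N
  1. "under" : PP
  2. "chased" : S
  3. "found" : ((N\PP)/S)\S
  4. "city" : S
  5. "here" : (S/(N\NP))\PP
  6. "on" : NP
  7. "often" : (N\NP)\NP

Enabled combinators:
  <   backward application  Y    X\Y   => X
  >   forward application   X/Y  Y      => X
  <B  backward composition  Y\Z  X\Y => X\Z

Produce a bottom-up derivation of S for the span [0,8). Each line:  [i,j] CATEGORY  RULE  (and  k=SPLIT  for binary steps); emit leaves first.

[0,8] S   >
  [0,6] S/(N\NP)   <
    [0,5] PP   >
      [0,1] "a" : PP/N
      [1,5] N   <
        [1,2] "under" : PP
        [2,5] N\PP   >
          [2,4] (N\PP)/S   <
            [2,3] "chased" : S
            [3,4] "found" : ((N\PP)/S)\S
          [4,5] "city" : S
    [5,6] "here" : (S/(N\NP))\PP
  [6,8] N\NP   <
    [6,7] "on" : NP
    [7,8] "often" : (N\NP)\NP

[0,1] PP/N  lex  "a"
[1,2] PP  lex  "under"
[2,3] S  lex  "chased"
[3,4] ((N\PP)/S)\S  lex  "found"
[2,4] (N\PP)/S  <  k=3
[4,5] S  lex  "city"
[2,5] N\PP  >  k=4
[1,5] N  <  k=2
[0,5] PP  >  k=1
[5,6] (S/(N\NP))\PP  lex  "here"
[0,6] S/(N\NP)  <  k=5
[6,7] NP  lex  "on"
[7,8] (N\NP)\NP  lex  "often"
[6,8] N\NP  <  k=7
[0,8] S  >  k=6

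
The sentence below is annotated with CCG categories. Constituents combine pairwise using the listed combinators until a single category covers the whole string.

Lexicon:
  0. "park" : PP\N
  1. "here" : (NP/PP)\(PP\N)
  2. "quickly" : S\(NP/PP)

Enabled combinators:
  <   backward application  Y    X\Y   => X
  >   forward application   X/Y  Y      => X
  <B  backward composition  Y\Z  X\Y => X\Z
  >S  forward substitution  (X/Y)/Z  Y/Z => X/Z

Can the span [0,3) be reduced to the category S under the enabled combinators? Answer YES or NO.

[0,3] S   <
  [0,2] NP/PP   <
    [0,1] "park" : PP\N
    [1,2] "here" : (NP/PP)\(PP\N)
  [2,3] "quickly" : S\(NP/PP)

YES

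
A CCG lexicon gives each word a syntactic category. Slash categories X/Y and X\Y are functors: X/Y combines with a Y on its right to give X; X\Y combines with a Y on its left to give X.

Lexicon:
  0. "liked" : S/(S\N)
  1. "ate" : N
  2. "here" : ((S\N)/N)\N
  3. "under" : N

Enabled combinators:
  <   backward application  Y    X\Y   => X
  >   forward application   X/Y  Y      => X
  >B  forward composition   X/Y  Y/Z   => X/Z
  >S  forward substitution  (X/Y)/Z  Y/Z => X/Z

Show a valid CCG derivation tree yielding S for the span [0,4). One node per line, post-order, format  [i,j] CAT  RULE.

[0,4] S   >
  [0,1] "liked" : S/(S\N)
  [1,4] S\N   >
    [1,3] (S\N)/N   <
      [1,2] "ate" : N
      [2,3] "here" : ((S\N)/N)\N
    [3,4] "under" : N

[0,1] S/(S\N)  lex  "liked"
[1,2] N  lex  "ate"
[2,3] ((S\N)/N)\N  lex  "here"
[1,3] (S\N)/N  <  k=2
[3,4] N  lex  "under"
[1,4] S\N  >  k=3
[0,4] S  >  k=1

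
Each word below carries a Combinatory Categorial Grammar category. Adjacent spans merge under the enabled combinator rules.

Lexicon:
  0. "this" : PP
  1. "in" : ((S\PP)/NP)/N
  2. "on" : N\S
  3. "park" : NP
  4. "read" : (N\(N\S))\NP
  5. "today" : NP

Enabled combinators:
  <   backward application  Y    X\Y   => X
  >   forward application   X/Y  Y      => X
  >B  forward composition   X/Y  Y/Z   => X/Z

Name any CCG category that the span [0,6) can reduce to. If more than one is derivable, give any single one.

[0,6] S   <
  [0,1] "this" : PP
  [1,6] S\PP   >
    [1,5] (S\PP)/NP   >
      [1,2] "in" : ((S\PP)/NP)/N
      [2,5] N   <
        [2,3] "on" : N\S
        [3,5] N\(N\S)   <
          [3,4] "park" : NP
          [4,5] "read" : (N\(N\S))\NP
    [5,6] "today" : NP

S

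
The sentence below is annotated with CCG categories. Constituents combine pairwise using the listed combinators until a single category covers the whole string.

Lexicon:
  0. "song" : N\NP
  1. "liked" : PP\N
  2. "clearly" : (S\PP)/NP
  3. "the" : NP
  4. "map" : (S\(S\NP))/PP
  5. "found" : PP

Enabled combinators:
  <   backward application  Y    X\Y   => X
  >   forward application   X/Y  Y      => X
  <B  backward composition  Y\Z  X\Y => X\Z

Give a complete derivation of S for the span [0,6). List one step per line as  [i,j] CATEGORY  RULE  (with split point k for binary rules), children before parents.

[0,6] S   <
  [0,4] S\NP   <B
    [0,1] "song" : N\NP
    [1,4] S\N   <B
      [1,2] "liked" : PP\N
      [2,4] S\PP   >
        [2,3] "clearly" : (S\PP)/NP
        [3,4] "the" : NP
  [4,6] S\(S\NP)   >
    [4,5] "map" : (S\(S\NP))/PP
    [5,6] "found" : PP

[0,1] N\NP  lex  "song"
[1,2] PP\N  lex  "liked"
[2,3] (S\PP)/NP  lex  "clearly"
[3,4] NP  lex  "the"
[2,4] S\PP  >  k=3
[1,4] S\N  <B  k=2
[0,4] S\NP  <B  k=1
[4,5] (S\(S\NP))/PP  lex  "map"
[5,6] PP  lex  "found"
[4,6] S\(S\NP)  >  k=5
[0,6] S  <  k=4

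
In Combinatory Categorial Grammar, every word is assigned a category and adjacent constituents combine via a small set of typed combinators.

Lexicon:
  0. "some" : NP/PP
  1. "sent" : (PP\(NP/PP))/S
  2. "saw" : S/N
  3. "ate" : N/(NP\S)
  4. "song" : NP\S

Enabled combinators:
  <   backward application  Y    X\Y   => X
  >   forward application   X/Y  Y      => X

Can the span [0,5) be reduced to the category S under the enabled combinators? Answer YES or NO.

NP/PP (PP\(NP/PP))/S S/N N/(NP\S) NP\S
CKY chart[0,5] = {PP}; S ∉ chart

NO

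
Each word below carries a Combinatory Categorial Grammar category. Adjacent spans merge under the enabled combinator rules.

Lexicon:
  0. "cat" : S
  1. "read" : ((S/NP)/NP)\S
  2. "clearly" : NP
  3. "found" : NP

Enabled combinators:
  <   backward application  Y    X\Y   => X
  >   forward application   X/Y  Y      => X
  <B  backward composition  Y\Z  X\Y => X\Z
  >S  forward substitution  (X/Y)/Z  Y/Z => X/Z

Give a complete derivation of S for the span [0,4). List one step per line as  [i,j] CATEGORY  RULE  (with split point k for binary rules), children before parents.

[0,1] S  lex  "cat"
[1,2] ((S/NP)/NP)\S  lex  "read"
[0,2] (S/NP)/NP  <  k=1
[2,3] NP  lex  "clearly"
[0,3] S/NP  >  k=2
[3,4] NP  lex  "found"
[0,4] S  >  k=3

[0,4] S   >
  [0,3] S/NP   >
    [0,2] (S/NP)/NP   <
      [0,1] "cat" : S
      [1,2] "read" : ((S/NP)/NP)\S
    [2,3] "clearly" : NP
  [3,4] "found" : NP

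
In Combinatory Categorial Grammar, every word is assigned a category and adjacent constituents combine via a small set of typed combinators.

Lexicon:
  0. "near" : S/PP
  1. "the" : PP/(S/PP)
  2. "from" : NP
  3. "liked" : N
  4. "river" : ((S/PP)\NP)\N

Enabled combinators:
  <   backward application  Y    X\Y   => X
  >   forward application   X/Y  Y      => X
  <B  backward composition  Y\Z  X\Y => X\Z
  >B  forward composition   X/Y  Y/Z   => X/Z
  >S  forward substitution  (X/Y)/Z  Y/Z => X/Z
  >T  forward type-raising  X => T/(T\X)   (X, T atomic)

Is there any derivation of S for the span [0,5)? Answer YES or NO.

[0,5] S   >
  [0,1] "near" : S/PP
  [1,5] PP   >
    [1,2] "the" : PP/(S/PP)
    [2,5] S/PP   <
      [2,3] "from" : NP
      [3,5] (S/PP)\NP   <
        [3,4] "liked" : N
        [4,5] "river" : ((S/PP)\NP)\N

YES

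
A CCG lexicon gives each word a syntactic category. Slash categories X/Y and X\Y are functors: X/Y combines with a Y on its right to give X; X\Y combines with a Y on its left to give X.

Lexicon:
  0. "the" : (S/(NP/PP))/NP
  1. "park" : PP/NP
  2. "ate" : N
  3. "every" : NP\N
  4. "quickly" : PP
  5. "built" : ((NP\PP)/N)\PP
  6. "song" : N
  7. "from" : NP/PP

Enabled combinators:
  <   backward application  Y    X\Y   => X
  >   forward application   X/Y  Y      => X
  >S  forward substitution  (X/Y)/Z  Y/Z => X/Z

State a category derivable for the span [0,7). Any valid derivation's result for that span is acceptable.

S/(NP/PP)

[0,8] S   >
  [0,7] S/(NP/PP)   >
    [0,1] "the" : (S/(NP/PP))/NP
    [1,7] NP   <
      [1,4] PP   >
        [1,2] "park" : PP/NP
        [2,4] NP   <
          [2,3] "ate" : N
          [3,4] "every" : NP\N
      [4,7] NP\PP   >
        [4,6] (NP\PP)/N   <
          [4,5] "quickly" : PP
          [5,6] "built" : ((NP\PP)/N)\PP
        [6,7] "song" : N
  [7,8] "from" : NP/PP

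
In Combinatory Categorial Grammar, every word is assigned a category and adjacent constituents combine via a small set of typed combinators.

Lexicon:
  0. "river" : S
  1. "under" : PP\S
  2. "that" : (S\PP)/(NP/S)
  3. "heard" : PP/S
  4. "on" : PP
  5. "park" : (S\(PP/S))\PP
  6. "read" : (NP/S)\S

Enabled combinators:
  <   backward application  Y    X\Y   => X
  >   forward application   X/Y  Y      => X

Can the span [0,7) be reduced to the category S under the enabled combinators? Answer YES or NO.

YES

[0,7] S   <
  [0,2] PP   <
    [0,1] "river" : S
    [1,2] "under" : PP\S
  [2,7] S\PP   >
    [2,3] "that" : (S\PP)/(NP/S)
    [3,7] NP/S   <
      [3,6] S   <
        [3,4] "heard" : PP/S
        [4,6] S\(PP/S)   <
          [4,5] "on" : PP
          [5,6] "park" : (S\(PP/S))\PP
      [6,7] "read" : (NP/S)\S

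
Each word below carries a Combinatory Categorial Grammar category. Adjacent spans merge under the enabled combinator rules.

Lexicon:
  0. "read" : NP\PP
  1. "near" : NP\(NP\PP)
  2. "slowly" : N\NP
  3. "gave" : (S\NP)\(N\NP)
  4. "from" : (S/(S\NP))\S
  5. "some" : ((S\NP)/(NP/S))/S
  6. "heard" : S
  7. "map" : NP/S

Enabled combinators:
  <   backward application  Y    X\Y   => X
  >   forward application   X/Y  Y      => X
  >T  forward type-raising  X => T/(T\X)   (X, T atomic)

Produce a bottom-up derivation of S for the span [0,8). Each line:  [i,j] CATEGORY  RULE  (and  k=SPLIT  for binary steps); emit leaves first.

[0,8] S   >
  [0,5] S/(S\NP)   <
    [0,4] S   <
      [0,2] NP   <
        [0,1] "read" : NP\PP
        [1,2] "near" : NP\(NP\PP)
      [2,4] S\NP   <
        [2,3] "slowly" : N\NP
        [3,4] "gave" : (S\NP)\(N\NP)
    [4,5] "from" : (S/(S\NP))\S
  [5,8] S\NP   >
    [5,7] (S\NP)/(NP/S)   >
      [5,6] "some" : ((S\NP)/(NP/S))/S
      [6,7] "heard" : S
    [7,8] "map" : NP/S

[0,1] NP\PP  lex  "read"
[1,2] NP\(NP\PP)  lex  "near"
[0,2] NP  <  k=1
[2,3] N\NP  lex  "slowly"
[3,4] (S\NP)\(N\NP)  lex  "gave"
[2,4] S\NP  <  k=3
[0,4] S  <  k=2
[4,5] (S/(S\NP))\S  lex  "from"
[0,5] S/(S\NP)  <  k=4
[5,6] ((S\NP)/(NP/S))/S  lex  "some"
[6,7] S  lex  "heard"
[5,7] (S\NP)/(NP/S)  >  k=6
[7,8] NP/S  lex  "map"
[5,8] S\NP  >  k=7
[0,8] S  >  k=5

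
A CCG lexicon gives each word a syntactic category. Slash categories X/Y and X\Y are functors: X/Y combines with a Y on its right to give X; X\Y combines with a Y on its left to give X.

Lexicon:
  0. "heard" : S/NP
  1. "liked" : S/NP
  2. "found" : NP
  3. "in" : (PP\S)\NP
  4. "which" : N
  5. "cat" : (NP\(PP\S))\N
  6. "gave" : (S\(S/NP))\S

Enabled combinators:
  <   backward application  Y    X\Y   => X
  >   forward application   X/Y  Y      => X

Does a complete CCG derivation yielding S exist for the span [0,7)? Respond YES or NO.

YES

[0,7] S   <
  [0,1] "heard" : S/NP
  [1,7] S\(S/NP)   <
    [1,6] S   >
      [1,2] "liked" : S/NP
      [2,6] NP   <
        [2,4] PP\S   <
          [2,3] "found" : NP
          [3,4] "in" : (PP\S)\NP
        [4,6] NP\(PP\S)   <
          [4,5] "which" : N
          [5,6] "cat" : (NP\(PP\S))\N
    [6,7] "gave" : (S\(S/NP))\S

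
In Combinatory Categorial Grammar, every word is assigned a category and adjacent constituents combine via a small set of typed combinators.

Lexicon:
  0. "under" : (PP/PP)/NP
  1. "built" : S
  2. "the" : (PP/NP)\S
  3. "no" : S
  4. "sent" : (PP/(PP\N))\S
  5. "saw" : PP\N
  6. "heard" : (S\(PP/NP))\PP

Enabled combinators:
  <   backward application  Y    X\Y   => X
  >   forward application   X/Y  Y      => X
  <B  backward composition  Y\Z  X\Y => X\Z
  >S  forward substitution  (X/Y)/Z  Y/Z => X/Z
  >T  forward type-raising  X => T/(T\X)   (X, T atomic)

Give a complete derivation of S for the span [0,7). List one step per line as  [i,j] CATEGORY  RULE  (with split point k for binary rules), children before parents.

[0,1] (PP/PP)/NP  lex  "under"
[1,2] S  lex  "built"
[2,3] (PP/NP)\S  lex  "the"
[1,3] PP/NP  <  k=2
[0,3] PP/NP  >S  k=1
[3,4] S  lex  "no"
[4,5] (PP/(PP\N))\S  lex  "sent"
[3,5] PP/(PP\N)  <  k=4
[5,6] PP\N  lex  "saw"
[3,6] PP  >  k=5
[6,7] (S\(PP/NP))\PP  lex  "heard"
[3,7] S\(PP/NP)  <  k=6
[0,7] S  <  k=3

[0,7] S   <
  [0,3] PP/NP   >S
    [0,1] "under" : (PP/PP)/NP
    [1,3] PP/NP   <
      [1,2] "built" : S
      [2,3] "the" : (PP/NP)\S
  [3,7] S\(PP/NP)   <
    [3,6] PP   >
      [3,5] PP/(PP\N)   <
        [3,4] "no" : S
        [4,5] "sent" : (PP/(PP\N))\S
      [5,6] "saw" : PP\N
    [6,7] "heard" : (S\(PP/NP))\PP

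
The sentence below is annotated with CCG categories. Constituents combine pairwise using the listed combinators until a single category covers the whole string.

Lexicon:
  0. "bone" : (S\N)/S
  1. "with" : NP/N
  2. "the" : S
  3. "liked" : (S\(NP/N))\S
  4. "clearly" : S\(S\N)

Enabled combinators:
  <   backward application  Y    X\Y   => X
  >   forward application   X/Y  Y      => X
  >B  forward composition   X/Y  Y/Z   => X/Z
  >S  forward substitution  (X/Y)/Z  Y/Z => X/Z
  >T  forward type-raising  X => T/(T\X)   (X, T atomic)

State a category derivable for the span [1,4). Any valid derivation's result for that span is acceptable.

S

[0,5] S   <
  [0,4] S\N   >
    [0,1] "bone" : (S\N)/S
    [1,4] S   <
      [1,2] "with" : NP/N
      [2,4] S\(NP/N)   <
        [2,3] "the" : S
        [3,4] "liked" : (S\(NP/N))\S
  [4,5] "clearly" : S\(S\N)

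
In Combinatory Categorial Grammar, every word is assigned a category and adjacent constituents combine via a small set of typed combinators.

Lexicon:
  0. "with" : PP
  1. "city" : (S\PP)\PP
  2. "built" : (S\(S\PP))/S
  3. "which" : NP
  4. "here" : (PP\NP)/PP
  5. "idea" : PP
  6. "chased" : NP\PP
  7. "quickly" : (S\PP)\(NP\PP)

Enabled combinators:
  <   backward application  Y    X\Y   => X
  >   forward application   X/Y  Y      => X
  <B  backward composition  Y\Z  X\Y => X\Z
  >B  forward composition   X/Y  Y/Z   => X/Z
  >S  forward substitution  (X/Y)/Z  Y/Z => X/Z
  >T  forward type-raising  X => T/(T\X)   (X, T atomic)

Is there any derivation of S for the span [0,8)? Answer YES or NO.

[0,8] S   <
  [0,2] S\PP   <
    [0,1] "with" : PP
    [1,2] "city" : (S\PP)\PP
  [2,8] S\(S\PP)   >
    [2,3] "built" : (S\(S\PP))/S
    [3,8] S   <
      [3,6] PP   <
        [3,4] "which" : NP
        [4,6] PP\NP   >
          [4,5] "here" : (PP\NP)/PP
          [5,6] "idea" : PP
      [6,8] S\PP   <
        [6,7] "chased" : NP\PP
        [7,8] "quickly" : (S\PP)\(NP\PP)

YES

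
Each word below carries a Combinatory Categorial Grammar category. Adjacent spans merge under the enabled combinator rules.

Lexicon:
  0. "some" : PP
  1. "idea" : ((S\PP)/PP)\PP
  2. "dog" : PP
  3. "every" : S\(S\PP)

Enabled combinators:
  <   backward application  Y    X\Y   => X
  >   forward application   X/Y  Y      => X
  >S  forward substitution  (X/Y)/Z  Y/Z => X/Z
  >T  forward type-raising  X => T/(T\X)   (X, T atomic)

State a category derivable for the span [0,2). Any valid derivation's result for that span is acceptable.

(S\PP)/PP

[0,4] S   <
  [0,3] S\PP   >
    [0,2] (S\PP)/PP   <
      [0,1] "some" : PP
      [1,2] "idea" : ((S\PP)/PP)\PP
    [2,3] "dog" : PP
  [3,4] "every" : S\(S\PP)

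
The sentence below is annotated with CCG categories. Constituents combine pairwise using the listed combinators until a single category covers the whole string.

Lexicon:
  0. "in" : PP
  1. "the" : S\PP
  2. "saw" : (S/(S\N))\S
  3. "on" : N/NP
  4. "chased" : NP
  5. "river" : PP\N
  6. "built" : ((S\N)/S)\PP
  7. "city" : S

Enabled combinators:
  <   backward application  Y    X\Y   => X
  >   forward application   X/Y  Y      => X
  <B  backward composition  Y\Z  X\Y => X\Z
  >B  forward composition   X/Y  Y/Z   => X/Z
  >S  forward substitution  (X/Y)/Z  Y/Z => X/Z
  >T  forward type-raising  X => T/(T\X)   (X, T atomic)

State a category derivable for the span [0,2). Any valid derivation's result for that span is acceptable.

S

[0,8] S   >
  [0,3] S/(S\N)   <
    [0,2] S   >
      [0,1] S/(S\PP)   >T
        [0,1] "in" : PP
      [1,2] "the" : S\PP
    [2,3] "saw" : (S/(S\N))\S
  [3,8] S\N   >
    [3,7] (S\N)/S   <
      [3,6] PP   <
        [3,5] N   >
          [3,4] "on" : N/NP
          [4,5] "chased" : NP
        [5,6] "river" : PP\N
      [6,7] "built" : ((S\N)/S)\PP
    [7,8] "city" : S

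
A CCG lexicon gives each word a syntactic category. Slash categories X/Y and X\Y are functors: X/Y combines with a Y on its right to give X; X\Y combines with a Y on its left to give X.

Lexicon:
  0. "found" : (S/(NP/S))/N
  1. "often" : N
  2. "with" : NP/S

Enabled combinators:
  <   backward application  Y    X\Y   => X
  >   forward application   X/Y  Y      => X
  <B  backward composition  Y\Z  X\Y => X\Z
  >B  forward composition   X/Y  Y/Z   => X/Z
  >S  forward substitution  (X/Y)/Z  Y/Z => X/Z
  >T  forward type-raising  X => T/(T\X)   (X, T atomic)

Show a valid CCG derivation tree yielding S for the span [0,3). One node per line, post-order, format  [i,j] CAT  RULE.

[0,1] (S/(NP/S))/N  lex  "found"
[1,2] N  lex  "often"
[0,2] S/(NP/S)  >  k=1
[2,3] NP/S  lex  "with"
[0,3] S  >  k=2

[0,3] S   >
  [0,2] S/(NP/S)   >
    [0,1] "found" : (S/(NP/S))/N
    [1,2] "often" : N
  [2,3] "with" : NP/S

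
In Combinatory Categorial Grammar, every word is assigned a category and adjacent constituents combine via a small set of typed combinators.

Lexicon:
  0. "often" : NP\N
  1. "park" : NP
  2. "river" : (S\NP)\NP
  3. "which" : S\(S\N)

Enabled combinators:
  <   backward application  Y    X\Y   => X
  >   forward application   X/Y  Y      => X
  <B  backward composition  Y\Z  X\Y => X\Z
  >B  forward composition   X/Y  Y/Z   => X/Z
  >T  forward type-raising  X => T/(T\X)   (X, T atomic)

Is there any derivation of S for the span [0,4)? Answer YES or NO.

[0,4] S   <
  [0,3] S\N   <B
    [0,1] "often" : NP\N
    [1,3] S\NP   <
      [1,2] "park" : NP
      [2,3] "river" : (S\NP)\NP
  [3,4] "which" : S\(S\N)

YES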